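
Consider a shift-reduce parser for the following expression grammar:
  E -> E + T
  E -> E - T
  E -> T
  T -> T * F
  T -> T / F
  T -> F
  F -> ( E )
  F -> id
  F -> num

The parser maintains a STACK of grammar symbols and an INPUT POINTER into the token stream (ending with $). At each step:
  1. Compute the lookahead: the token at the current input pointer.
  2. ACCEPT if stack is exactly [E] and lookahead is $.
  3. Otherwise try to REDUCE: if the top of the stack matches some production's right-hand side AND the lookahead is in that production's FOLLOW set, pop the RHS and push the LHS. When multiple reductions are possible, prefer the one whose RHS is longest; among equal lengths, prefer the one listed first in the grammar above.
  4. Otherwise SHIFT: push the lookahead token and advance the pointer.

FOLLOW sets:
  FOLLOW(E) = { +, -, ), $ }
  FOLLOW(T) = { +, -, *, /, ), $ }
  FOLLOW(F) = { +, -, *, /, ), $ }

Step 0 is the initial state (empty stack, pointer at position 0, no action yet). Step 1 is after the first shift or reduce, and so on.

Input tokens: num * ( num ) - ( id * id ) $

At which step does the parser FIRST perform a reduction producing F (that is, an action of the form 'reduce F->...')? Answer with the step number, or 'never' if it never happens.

Answer: 2

Derivation:
Step 1: shift num. Stack=[num] ptr=1 lookahead=* remaining=[* ( num ) - ( id * id ) $]
Step 2: reduce F->num. Stack=[F] ptr=1 lookahead=* remaining=[* ( num ) - ( id * id ) $]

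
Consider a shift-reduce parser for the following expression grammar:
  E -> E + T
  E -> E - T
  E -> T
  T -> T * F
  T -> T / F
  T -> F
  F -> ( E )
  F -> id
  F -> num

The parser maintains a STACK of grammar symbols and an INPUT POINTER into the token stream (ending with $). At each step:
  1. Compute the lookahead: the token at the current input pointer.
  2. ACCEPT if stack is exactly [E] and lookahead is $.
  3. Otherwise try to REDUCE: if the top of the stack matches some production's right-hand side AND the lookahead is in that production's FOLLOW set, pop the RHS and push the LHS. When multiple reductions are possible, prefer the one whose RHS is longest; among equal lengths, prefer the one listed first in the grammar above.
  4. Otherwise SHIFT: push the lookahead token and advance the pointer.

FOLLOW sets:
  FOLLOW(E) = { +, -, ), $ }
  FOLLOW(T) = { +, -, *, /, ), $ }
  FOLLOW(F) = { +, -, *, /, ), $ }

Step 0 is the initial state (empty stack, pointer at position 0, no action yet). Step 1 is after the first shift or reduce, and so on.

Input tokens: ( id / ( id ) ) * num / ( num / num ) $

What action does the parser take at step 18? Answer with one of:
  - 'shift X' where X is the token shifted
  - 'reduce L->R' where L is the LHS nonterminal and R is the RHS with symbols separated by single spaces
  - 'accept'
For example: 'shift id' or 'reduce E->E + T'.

Answer: shift *

Derivation:
Step 1: shift (. Stack=[(] ptr=1 lookahead=id remaining=[id / ( id ) ) * num / ( num / num ) $]
Step 2: shift id. Stack=[( id] ptr=2 lookahead=/ remaining=[/ ( id ) ) * num / ( num / num ) $]
Step 3: reduce F->id. Stack=[( F] ptr=2 lookahead=/ remaining=[/ ( id ) ) * num / ( num / num ) $]
Step 4: reduce T->F. Stack=[( T] ptr=2 lookahead=/ remaining=[/ ( id ) ) * num / ( num / num ) $]
Step 5: shift /. Stack=[( T /] ptr=3 lookahead=( remaining=[( id ) ) * num / ( num / num ) $]
Step 6: shift (. Stack=[( T / (] ptr=4 lookahead=id remaining=[id ) ) * num / ( num / num ) $]
Step 7: shift id. Stack=[( T / ( id] ptr=5 lookahead=) remaining=[) ) * num / ( num / num ) $]
Step 8: reduce F->id. Stack=[( T / ( F] ptr=5 lookahead=) remaining=[) ) * num / ( num / num ) $]
Step 9: reduce T->F. Stack=[( T / ( T] ptr=5 lookahead=) remaining=[) ) * num / ( num / num ) $]
Step 10: reduce E->T. Stack=[( T / ( E] ptr=5 lookahead=) remaining=[) ) * num / ( num / num ) $]
Step 11: shift ). Stack=[( T / ( E )] ptr=6 lookahead=) remaining=[) * num / ( num / num ) $]
Step 12: reduce F->( E ). Stack=[( T / F] ptr=6 lookahead=) remaining=[) * num / ( num / num ) $]
Step 13: reduce T->T / F. Stack=[( T] ptr=6 lookahead=) remaining=[) * num / ( num / num ) $]
Step 14: reduce E->T. Stack=[( E] ptr=6 lookahead=) remaining=[) * num / ( num / num ) $]
Step 15: shift ). Stack=[( E )] ptr=7 lookahead=* remaining=[* num / ( num / num ) $]
Step 16: reduce F->( E ). Stack=[F] ptr=7 lookahead=* remaining=[* num / ( num / num ) $]
Step 17: reduce T->F. Stack=[T] ptr=7 lookahead=* remaining=[* num / ( num / num ) $]
Step 18: shift *. Stack=[T *] ptr=8 lookahead=num remaining=[num / ( num / num ) $]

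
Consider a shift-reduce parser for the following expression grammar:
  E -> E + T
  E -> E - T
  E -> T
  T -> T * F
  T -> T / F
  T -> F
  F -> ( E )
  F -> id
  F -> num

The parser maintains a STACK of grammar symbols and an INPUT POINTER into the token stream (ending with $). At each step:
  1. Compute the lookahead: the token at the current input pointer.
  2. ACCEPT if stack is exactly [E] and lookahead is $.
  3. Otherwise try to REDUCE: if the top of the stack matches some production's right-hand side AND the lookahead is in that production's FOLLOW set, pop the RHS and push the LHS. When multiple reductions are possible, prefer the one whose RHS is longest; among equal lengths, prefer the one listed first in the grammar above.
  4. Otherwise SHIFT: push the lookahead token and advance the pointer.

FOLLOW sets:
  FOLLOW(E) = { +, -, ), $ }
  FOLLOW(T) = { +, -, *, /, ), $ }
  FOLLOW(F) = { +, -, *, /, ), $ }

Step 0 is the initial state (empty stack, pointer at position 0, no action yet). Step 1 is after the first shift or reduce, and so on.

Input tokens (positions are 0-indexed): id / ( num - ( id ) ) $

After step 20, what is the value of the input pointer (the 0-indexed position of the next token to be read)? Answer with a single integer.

Answer: 9

Derivation:
Step 1: shift id. Stack=[id] ptr=1 lookahead=/ remaining=[/ ( num - ( id ) ) $]
Step 2: reduce F->id. Stack=[F] ptr=1 lookahead=/ remaining=[/ ( num - ( id ) ) $]
Step 3: reduce T->F. Stack=[T] ptr=1 lookahead=/ remaining=[/ ( num - ( id ) ) $]
Step 4: shift /. Stack=[T /] ptr=2 lookahead=( remaining=[( num - ( id ) ) $]
Step 5: shift (. Stack=[T / (] ptr=3 lookahead=num remaining=[num - ( id ) ) $]
Step 6: shift num. Stack=[T / ( num] ptr=4 lookahead=- remaining=[- ( id ) ) $]
Step 7: reduce F->num. Stack=[T / ( F] ptr=4 lookahead=- remaining=[- ( id ) ) $]
Step 8: reduce T->F. Stack=[T / ( T] ptr=4 lookahead=- remaining=[- ( id ) ) $]
Step 9: reduce E->T. Stack=[T / ( E] ptr=4 lookahead=- remaining=[- ( id ) ) $]
Step 10: shift -. Stack=[T / ( E -] ptr=5 lookahead=( remaining=[( id ) ) $]
Step 11: shift (. Stack=[T / ( E - (] ptr=6 lookahead=id remaining=[id ) ) $]
Step 12: shift id. Stack=[T / ( E - ( id] ptr=7 lookahead=) remaining=[) ) $]
Step 13: reduce F->id. Stack=[T / ( E - ( F] ptr=7 lookahead=) remaining=[) ) $]
Step 14: reduce T->F. Stack=[T / ( E - ( T] ptr=7 lookahead=) remaining=[) ) $]
Step 15: reduce E->T. Stack=[T / ( E - ( E] ptr=7 lookahead=) remaining=[) ) $]
Step 16: shift ). Stack=[T / ( E - ( E )] ptr=8 lookahead=) remaining=[) $]
Step 17: reduce F->( E ). Stack=[T / ( E - F] ptr=8 lookahead=) remaining=[) $]
Step 18: reduce T->F. Stack=[T / ( E - T] ptr=8 lookahead=) remaining=[) $]
Step 19: reduce E->E - T. Stack=[T / ( E] ptr=8 lookahead=) remaining=[) $]
Step 20: shift ). Stack=[T / ( E )] ptr=9 lookahead=$ remaining=[$]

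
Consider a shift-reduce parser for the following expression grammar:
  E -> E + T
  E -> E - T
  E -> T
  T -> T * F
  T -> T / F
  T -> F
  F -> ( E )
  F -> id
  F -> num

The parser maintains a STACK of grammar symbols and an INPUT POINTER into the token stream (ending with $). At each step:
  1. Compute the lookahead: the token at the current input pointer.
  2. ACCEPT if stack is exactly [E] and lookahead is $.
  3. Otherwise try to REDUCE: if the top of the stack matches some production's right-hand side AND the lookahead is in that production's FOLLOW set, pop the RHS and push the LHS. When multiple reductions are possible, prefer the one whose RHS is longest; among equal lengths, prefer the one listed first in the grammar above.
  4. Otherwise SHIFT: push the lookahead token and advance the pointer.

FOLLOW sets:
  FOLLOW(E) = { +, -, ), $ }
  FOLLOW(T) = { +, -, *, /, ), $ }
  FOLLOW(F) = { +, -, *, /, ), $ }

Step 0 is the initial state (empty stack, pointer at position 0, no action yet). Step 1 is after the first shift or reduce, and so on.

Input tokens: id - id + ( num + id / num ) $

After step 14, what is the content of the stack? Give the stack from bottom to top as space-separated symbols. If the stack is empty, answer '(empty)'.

Step 1: shift id. Stack=[id] ptr=1 lookahead=- remaining=[- id + ( num + id / num ) $]
Step 2: reduce F->id. Stack=[F] ptr=1 lookahead=- remaining=[- id + ( num + id / num ) $]
Step 3: reduce T->F. Stack=[T] ptr=1 lookahead=- remaining=[- id + ( num + id / num ) $]
Step 4: reduce E->T. Stack=[E] ptr=1 lookahead=- remaining=[- id + ( num + id / num ) $]
Step 5: shift -. Stack=[E -] ptr=2 lookahead=id remaining=[id + ( num + id / num ) $]
Step 6: shift id. Stack=[E - id] ptr=3 lookahead=+ remaining=[+ ( num + id / num ) $]
Step 7: reduce F->id. Stack=[E - F] ptr=3 lookahead=+ remaining=[+ ( num + id / num ) $]
Step 8: reduce T->F. Stack=[E - T] ptr=3 lookahead=+ remaining=[+ ( num + id / num ) $]
Step 9: reduce E->E - T. Stack=[E] ptr=3 lookahead=+ remaining=[+ ( num + id / num ) $]
Step 10: shift +. Stack=[E +] ptr=4 lookahead=( remaining=[( num + id / num ) $]
Step 11: shift (. Stack=[E + (] ptr=5 lookahead=num remaining=[num + id / num ) $]
Step 12: shift num. Stack=[E + ( num] ptr=6 lookahead=+ remaining=[+ id / num ) $]
Step 13: reduce F->num. Stack=[E + ( F] ptr=6 lookahead=+ remaining=[+ id / num ) $]
Step 14: reduce T->F. Stack=[E + ( T] ptr=6 lookahead=+ remaining=[+ id / num ) $]

Answer: E + ( T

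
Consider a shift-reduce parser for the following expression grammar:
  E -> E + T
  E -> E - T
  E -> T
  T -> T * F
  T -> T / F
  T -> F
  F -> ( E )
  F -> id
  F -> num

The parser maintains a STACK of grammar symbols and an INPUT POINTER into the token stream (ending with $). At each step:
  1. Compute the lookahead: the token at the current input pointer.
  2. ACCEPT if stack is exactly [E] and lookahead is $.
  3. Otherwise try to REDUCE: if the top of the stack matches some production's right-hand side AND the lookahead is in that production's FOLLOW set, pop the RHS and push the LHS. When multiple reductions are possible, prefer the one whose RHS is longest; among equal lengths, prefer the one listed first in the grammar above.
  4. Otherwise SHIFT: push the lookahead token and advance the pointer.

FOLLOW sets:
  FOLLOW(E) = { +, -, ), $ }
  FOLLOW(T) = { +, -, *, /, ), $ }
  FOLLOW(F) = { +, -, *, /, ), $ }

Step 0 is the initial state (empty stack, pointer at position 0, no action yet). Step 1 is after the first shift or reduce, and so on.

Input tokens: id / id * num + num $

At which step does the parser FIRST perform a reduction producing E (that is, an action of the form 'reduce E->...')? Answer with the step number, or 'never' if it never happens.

Step 1: shift id. Stack=[id] ptr=1 lookahead=/ remaining=[/ id * num + num $]
Step 2: reduce F->id. Stack=[F] ptr=1 lookahead=/ remaining=[/ id * num + num $]
Step 3: reduce T->F. Stack=[T] ptr=1 lookahead=/ remaining=[/ id * num + num $]
Step 4: shift /. Stack=[T /] ptr=2 lookahead=id remaining=[id * num + num $]
Step 5: shift id. Stack=[T / id] ptr=3 lookahead=* remaining=[* num + num $]
Step 6: reduce F->id. Stack=[T / F] ptr=3 lookahead=* remaining=[* num + num $]
Step 7: reduce T->T / F. Stack=[T] ptr=3 lookahead=* remaining=[* num + num $]
Step 8: shift *. Stack=[T *] ptr=4 lookahead=num remaining=[num + num $]
Step 9: shift num. Stack=[T * num] ptr=5 lookahead=+ remaining=[+ num $]
Step 10: reduce F->num. Stack=[T * F] ptr=5 lookahead=+ remaining=[+ num $]
Step 11: reduce T->T * F. Stack=[T] ptr=5 lookahead=+ remaining=[+ num $]
Step 12: reduce E->T. Stack=[E] ptr=5 lookahead=+ remaining=[+ num $]

Answer: 12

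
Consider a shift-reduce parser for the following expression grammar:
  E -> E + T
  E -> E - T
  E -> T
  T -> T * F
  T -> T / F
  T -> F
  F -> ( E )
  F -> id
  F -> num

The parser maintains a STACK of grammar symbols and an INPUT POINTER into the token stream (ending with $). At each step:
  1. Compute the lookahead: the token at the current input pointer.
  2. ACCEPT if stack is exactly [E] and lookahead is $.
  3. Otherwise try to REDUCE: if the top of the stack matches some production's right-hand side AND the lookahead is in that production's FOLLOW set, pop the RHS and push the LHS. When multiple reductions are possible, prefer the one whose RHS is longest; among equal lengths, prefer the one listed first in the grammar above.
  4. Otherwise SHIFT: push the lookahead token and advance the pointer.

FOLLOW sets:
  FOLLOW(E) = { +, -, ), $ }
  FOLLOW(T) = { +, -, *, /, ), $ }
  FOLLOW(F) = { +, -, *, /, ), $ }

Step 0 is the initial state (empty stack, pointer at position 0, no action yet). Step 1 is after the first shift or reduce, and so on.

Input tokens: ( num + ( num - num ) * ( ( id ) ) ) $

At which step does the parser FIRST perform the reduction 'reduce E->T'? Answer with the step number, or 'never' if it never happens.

Step 1: shift (. Stack=[(] ptr=1 lookahead=num remaining=[num + ( num - num ) * ( ( id ) ) ) $]
Step 2: shift num. Stack=[( num] ptr=2 lookahead=+ remaining=[+ ( num - num ) * ( ( id ) ) ) $]
Step 3: reduce F->num. Stack=[( F] ptr=2 lookahead=+ remaining=[+ ( num - num ) * ( ( id ) ) ) $]
Step 4: reduce T->F. Stack=[( T] ptr=2 lookahead=+ remaining=[+ ( num - num ) * ( ( id ) ) ) $]
Step 5: reduce E->T. Stack=[( E] ptr=2 lookahead=+ remaining=[+ ( num - num ) * ( ( id ) ) ) $]

Answer: 5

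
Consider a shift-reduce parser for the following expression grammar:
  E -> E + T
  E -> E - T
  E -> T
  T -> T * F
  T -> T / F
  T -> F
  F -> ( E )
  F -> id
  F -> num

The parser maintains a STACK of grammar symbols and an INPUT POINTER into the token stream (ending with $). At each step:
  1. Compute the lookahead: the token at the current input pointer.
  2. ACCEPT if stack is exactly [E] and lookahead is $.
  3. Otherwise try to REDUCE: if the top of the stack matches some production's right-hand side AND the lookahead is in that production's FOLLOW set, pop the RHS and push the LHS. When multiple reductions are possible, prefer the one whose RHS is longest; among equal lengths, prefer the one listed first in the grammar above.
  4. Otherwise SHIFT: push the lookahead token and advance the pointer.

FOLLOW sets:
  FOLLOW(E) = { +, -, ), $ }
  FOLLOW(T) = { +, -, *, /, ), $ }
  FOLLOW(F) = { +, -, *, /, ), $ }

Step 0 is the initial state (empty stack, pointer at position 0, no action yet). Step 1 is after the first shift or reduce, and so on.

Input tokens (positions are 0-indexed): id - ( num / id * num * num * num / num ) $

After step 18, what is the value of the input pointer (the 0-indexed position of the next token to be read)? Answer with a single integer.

Answer: 9

Derivation:
Step 1: shift id. Stack=[id] ptr=1 lookahead=- remaining=[- ( num / id * num * num * num / num ) $]
Step 2: reduce F->id. Stack=[F] ptr=1 lookahead=- remaining=[- ( num / id * num * num * num / num ) $]
Step 3: reduce T->F. Stack=[T] ptr=1 lookahead=- remaining=[- ( num / id * num * num * num / num ) $]
Step 4: reduce E->T. Stack=[E] ptr=1 lookahead=- remaining=[- ( num / id * num * num * num / num ) $]
Step 5: shift -. Stack=[E -] ptr=2 lookahead=( remaining=[( num / id * num * num * num / num ) $]
Step 6: shift (. Stack=[E - (] ptr=3 lookahead=num remaining=[num / id * num * num * num / num ) $]
Step 7: shift num. Stack=[E - ( num] ptr=4 lookahead=/ remaining=[/ id * num * num * num / num ) $]
Step 8: reduce F->num. Stack=[E - ( F] ptr=4 lookahead=/ remaining=[/ id * num * num * num / num ) $]
Step 9: reduce T->F. Stack=[E - ( T] ptr=4 lookahead=/ remaining=[/ id * num * num * num / num ) $]
Step 10: shift /. Stack=[E - ( T /] ptr=5 lookahead=id remaining=[id * num * num * num / num ) $]
Step 11: shift id. Stack=[E - ( T / id] ptr=6 lookahead=* remaining=[* num * num * num / num ) $]
Step 12: reduce F->id. Stack=[E - ( T / F] ptr=6 lookahead=* remaining=[* num * num * num / num ) $]
Step 13: reduce T->T / F. Stack=[E - ( T] ptr=6 lookahead=* remaining=[* num * num * num / num ) $]
Step 14: shift *. Stack=[E - ( T *] ptr=7 lookahead=num remaining=[num * num * num / num ) $]
Step 15: shift num. Stack=[E - ( T * num] ptr=8 lookahead=* remaining=[* num * num / num ) $]
Step 16: reduce F->num. Stack=[E - ( T * F] ptr=8 lookahead=* remaining=[* num * num / num ) $]
Step 17: reduce T->T * F. Stack=[E - ( T] ptr=8 lookahead=* remaining=[* num * num / num ) $]
Step 18: shift *. Stack=[E - ( T *] ptr=9 lookahead=num remaining=[num * num / num ) $]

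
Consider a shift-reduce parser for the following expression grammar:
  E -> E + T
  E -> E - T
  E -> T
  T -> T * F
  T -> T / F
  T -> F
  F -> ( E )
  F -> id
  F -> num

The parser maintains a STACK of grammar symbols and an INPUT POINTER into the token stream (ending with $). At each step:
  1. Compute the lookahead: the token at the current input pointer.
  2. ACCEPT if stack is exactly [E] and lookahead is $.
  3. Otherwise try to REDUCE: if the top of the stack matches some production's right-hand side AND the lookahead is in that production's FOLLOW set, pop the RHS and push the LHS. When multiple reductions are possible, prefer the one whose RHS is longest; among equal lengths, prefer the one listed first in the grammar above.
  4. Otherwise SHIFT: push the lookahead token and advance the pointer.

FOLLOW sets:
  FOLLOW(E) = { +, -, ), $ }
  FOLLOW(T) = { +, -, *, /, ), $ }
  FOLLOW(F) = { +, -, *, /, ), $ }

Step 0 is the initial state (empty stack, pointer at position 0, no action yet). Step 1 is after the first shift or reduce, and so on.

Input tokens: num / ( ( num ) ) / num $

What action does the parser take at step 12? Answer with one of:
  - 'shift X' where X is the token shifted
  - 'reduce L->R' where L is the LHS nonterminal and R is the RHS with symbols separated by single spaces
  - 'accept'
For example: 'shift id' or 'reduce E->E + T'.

Answer: reduce F->( E )

Derivation:
Step 1: shift num. Stack=[num] ptr=1 lookahead=/ remaining=[/ ( ( num ) ) / num $]
Step 2: reduce F->num. Stack=[F] ptr=1 lookahead=/ remaining=[/ ( ( num ) ) / num $]
Step 3: reduce T->F. Stack=[T] ptr=1 lookahead=/ remaining=[/ ( ( num ) ) / num $]
Step 4: shift /. Stack=[T /] ptr=2 lookahead=( remaining=[( ( num ) ) / num $]
Step 5: shift (. Stack=[T / (] ptr=3 lookahead=( remaining=[( num ) ) / num $]
Step 6: shift (. Stack=[T / ( (] ptr=4 lookahead=num remaining=[num ) ) / num $]
Step 7: shift num. Stack=[T / ( ( num] ptr=5 lookahead=) remaining=[) ) / num $]
Step 8: reduce F->num. Stack=[T / ( ( F] ptr=5 lookahead=) remaining=[) ) / num $]
Step 9: reduce T->F. Stack=[T / ( ( T] ptr=5 lookahead=) remaining=[) ) / num $]
Step 10: reduce E->T. Stack=[T / ( ( E] ptr=5 lookahead=) remaining=[) ) / num $]
Step 11: shift ). Stack=[T / ( ( E )] ptr=6 lookahead=) remaining=[) / num $]
Step 12: reduce F->( E ). Stack=[T / ( F] ptr=6 lookahead=) remaining=[) / num $]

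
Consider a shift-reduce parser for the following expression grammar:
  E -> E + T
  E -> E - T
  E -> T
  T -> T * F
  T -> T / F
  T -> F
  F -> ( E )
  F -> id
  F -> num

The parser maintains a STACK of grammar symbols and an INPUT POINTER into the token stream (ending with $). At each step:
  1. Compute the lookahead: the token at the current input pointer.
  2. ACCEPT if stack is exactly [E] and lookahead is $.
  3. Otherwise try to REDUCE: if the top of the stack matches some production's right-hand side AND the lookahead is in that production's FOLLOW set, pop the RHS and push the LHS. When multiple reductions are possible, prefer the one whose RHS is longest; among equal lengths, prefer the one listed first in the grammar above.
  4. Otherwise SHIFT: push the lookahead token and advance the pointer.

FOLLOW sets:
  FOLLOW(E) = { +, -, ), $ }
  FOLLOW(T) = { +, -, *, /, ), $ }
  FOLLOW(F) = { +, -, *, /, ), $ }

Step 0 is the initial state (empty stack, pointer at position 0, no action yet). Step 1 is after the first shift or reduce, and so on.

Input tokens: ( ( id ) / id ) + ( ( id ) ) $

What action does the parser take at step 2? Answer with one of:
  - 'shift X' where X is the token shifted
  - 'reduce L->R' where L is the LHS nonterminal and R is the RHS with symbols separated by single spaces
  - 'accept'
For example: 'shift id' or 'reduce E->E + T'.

Step 1: shift (. Stack=[(] ptr=1 lookahead=( remaining=[( id ) / id ) + ( ( id ) ) $]
Step 2: shift (. Stack=[( (] ptr=2 lookahead=id remaining=[id ) / id ) + ( ( id ) ) $]

Answer: shift (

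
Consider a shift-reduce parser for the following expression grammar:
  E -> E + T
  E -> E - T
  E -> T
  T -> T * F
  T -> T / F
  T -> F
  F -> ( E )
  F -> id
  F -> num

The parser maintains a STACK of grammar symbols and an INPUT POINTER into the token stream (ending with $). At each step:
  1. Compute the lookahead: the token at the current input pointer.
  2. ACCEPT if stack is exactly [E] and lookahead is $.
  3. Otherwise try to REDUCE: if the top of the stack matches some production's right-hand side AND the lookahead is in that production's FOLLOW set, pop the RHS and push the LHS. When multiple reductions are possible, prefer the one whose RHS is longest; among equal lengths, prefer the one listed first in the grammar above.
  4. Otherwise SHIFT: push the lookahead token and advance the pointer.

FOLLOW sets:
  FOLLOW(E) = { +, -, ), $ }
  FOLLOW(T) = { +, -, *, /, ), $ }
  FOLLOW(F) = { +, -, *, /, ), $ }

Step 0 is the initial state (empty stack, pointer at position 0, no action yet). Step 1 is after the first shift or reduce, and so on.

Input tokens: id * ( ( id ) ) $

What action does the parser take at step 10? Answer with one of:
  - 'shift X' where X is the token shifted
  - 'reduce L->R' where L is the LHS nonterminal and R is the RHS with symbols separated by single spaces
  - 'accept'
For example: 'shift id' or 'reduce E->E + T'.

Step 1: shift id. Stack=[id] ptr=1 lookahead=* remaining=[* ( ( id ) ) $]
Step 2: reduce F->id. Stack=[F] ptr=1 lookahead=* remaining=[* ( ( id ) ) $]
Step 3: reduce T->F. Stack=[T] ptr=1 lookahead=* remaining=[* ( ( id ) ) $]
Step 4: shift *. Stack=[T *] ptr=2 lookahead=( remaining=[( ( id ) ) $]
Step 5: shift (. Stack=[T * (] ptr=3 lookahead=( remaining=[( id ) ) $]
Step 6: shift (. Stack=[T * ( (] ptr=4 lookahead=id remaining=[id ) ) $]
Step 7: shift id. Stack=[T * ( ( id] ptr=5 lookahead=) remaining=[) ) $]
Step 8: reduce F->id. Stack=[T * ( ( F] ptr=5 lookahead=) remaining=[) ) $]
Step 9: reduce T->F. Stack=[T * ( ( T] ptr=5 lookahead=) remaining=[) ) $]
Step 10: reduce E->T. Stack=[T * ( ( E] ptr=5 lookahead=) remaining=[) ) $]

Answer: reduce E->T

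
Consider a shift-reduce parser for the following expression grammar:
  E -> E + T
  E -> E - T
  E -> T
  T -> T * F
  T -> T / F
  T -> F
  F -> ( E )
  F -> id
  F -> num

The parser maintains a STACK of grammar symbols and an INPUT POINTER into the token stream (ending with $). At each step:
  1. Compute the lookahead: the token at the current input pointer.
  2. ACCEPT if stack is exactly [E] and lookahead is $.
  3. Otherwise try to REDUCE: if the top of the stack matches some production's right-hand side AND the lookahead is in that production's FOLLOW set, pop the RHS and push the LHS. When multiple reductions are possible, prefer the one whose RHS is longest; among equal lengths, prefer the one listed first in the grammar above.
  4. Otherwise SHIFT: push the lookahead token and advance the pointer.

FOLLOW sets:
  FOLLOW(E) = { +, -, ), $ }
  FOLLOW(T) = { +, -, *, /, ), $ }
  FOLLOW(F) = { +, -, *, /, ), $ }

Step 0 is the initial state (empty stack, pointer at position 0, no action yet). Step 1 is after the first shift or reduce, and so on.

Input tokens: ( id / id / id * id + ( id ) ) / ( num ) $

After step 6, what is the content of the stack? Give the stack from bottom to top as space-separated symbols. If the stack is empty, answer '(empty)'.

Step 1: shift (. Stack=[(] ptr=1 lookahead=id remaining=[id / id / id * id + ( id ) ) / ( num ) $]
Step 2: shift id. Stack=[( id] ptr=2 lookahead=/ remaining=[/ id / id * id + ( id ) ) / ( num ) $]
Step 3: reduce F->id. Stack=[( F] ptr=2 lookahead=/ remaining=[/ id / id * id + ( id ) ) / ( num ) $]
Step 4: reduce T->F. Stack=[( T] ptr=2 lookahead=/ remaining=[/ id / id * id + ( id ) ) / ( num ) $]
Step 5: shift /. Stack=[( T /] ptr=3 lookahead=id remaining=[id / id * id + ( id ) ) / ( num ) $]
Step 6: shift id. Stack=[( T / id] ptr=4 lookahead=/ remaining=[/ id * id + ( id ) ) / ( num ) $]

Answer: ( T / id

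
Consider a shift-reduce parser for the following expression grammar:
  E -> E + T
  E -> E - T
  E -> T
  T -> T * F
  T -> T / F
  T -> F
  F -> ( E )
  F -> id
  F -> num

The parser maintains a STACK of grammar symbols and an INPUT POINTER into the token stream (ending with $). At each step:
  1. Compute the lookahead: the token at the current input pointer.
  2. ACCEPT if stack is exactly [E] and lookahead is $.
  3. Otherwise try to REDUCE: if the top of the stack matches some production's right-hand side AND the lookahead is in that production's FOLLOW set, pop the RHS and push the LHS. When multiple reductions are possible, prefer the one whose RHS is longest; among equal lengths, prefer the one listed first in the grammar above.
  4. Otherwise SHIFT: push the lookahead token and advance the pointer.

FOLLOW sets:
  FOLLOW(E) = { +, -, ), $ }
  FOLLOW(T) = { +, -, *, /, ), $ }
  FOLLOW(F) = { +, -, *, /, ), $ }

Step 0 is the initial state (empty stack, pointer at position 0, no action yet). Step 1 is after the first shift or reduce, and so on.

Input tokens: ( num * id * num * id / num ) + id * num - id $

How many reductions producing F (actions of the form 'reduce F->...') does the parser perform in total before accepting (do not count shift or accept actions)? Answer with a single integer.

Answer: 9

Derivation:
Step 1: shift (. Stack=[(] ptr=1 lookahead=num remaining=[num * id * num * id / num ) + id * num - id $]
Step 2: shift num. Stack=[( num] ptr=2 lookahead=* remaining=[* id * num * id / num ) + id * num - id $]
Step 3: reduce F->num. Stack=[( F] ptr=2 lookahead=* remaining=[* id * num * id / num ) + id * num - id $]
Step 4: reduce T->F. Stack=[( T] ptr=2 lookahead=* remaining=[* id * num * id / num ) + id * num - id $]
Step 5: shift *. Stack=[( T *] ptr=3 lookahead=id remaining=[id * num * id / num ) + id * num - id $]
Step 6: shift id. Stack=[( T * id] ptr=4 lookahead=* remaining=[* num * id / num ) + id * num - id $]
Step 7: reduce F->id. Stack=[( T * F] ptr=4 lookahead=* remaining=[* num * id / num ) + id * num - id $]
Step 8: reduce T->T * F. Stack=[( T] ptr=4 lookahead=* remaining=[* num * id / num ) + id * num - id $]
Step 9: shift *. Stack=[( T *] ptr=5 lookahead=num remaining=[num * id / num ) + id * num - id $]
Step 10: shift num. Stack=[( T * num] ptr=6 lookahead=* remaining=[* id / num ) + id * num - id $]
Step 11: reduce F->num. Stack=[( T * F] ptr=6 lookahead=* remaining=[* id / num ) + id * num - id $]
Step 12: reduce T->T * F. Stack=[( T] ptr=6 lookahead=* remaining=[* id / num ) + id * num - id $]
Step 13: shift *. Stack=[( T *] ptr=7 lookahead=id remaining=[id / num ) + id * num - id $]
Step 14: shift id. Stack=[( T * id] ptr=8 lookahead=/ remaining=[/ num ) + id * num - id $]
Step 15: reduce F->id. Stack=[( T * F] ptr=8 lookahead=/ remaining=[/ num ) + id * num - id $]
Step 16: reduce T->T * F. Stack=[( T] ptr=8 lookahead=/ remaining=[/ num ) + id * num - id $]
Step 17: shift /. Stack=[( T /] ptr=9 lookahead=num remaining=[num ) + id * num - id $]
Step 18: shift num. Stack=[( T / num] ptr=10 lookahead=) remaining=[) + id * num - id $]
Step 19: reduce F->num. Stack=[( T / F] ptr=10 lookahead=) remaining=[) + id * num - id $]
Step 20: reduce T->T / F. Stack=[( T] ptr=10 lookahead=) remaining=[) + id * num - id $]
Step 21: reduce E->T. Stack=[( E] ptr=10 lookahead=) remaining=[) + id * num - id $]
Step 22: shift ). Stack=[( E )] ptr=11 lookahead=+ remaining=[+ id * num - id $]
Step 23: reduce F->( E ). Stack=[F] ptr=11 lookahead=+ remaining=[+ id * num - id $]
Step 24: reduce T->F. Stack=[T] ptr=11 lookahead=+ remaining=[+ id * num - id $]
Step 25: reduce E->T. Stack=[E] ptr=11 lookahead=+ remaining=[+ id * num - id $]
Step 26: shift +. Stack=[E +] ptr=12 lookahead=id remaining=[id * num - id $]
Step 27: shift id. Stack=[E + id] ptr=13 lookahead=* remaining=[* num - id $]
Step 28: reduce F->id. Stack=[E + F] ptr=13 lookahead=* remaining=[* num - id $]
Step 29: reduce T->F. Stack=[E + T] ptr=13 lookahead=* remaining=[* num - id $]
Step 30: shift *. Stack=[E + T *] ptr=14 lookahead=num remaining=[num - id $]
Step 31: shift num. Stack=[E + T * num] ptr=15 lookahead=- remaining=[- id $]
Step 32: reduce F->num. Stack=[E + T * F] ptr=15 lookahead=- remaining=[- id $]
Step 33: reduce T->T * F. Stack=[E + T] ptr=15 lookahead=- remaining=[- id $]
Step 34: reduce E->E + T. Stack=[E] ptr=15 lookahead=- remaining=[- id $]
Step 35: shift -. Stack=[E -] ptr=16 lookahead=id remaining=[id $]
Step 36: shift id. Stack=[E - id] ptr=17 lookahead=$ remaining=[$]
Step 37: reduce F->id. Stack=[E - F] ptr=17 lookahead=$ remaining=[$]
Step 38: reduce T->F. Stack=[E - T] ptr=17 lookahead=$ remaining=[$]
Step 39: reduce E->E - T. Stack=[E] ptr=17 lookahead=$ remaining=[$]
Step 40: accept. Stack=[E] ptr=17 lookahead=$ remaining=[$]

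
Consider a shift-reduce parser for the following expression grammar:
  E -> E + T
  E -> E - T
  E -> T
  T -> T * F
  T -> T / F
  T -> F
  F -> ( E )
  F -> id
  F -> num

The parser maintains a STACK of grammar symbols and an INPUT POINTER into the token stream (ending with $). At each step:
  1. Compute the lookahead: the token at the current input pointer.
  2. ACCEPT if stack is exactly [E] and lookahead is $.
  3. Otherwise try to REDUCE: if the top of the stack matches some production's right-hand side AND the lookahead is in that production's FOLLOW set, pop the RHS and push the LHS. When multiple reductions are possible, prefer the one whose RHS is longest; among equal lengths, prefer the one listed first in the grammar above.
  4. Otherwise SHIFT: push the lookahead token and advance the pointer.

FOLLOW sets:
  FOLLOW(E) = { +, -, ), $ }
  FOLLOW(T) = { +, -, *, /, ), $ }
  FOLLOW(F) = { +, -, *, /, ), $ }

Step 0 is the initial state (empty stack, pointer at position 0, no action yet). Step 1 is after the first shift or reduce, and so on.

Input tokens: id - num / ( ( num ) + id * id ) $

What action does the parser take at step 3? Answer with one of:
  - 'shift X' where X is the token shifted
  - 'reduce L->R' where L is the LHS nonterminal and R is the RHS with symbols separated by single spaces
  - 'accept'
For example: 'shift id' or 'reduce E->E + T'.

Step 1: shift id. Stack=[id] ptr=1 lookahead=- remaining=[- num / ( ( num ) + id * id ) $]
Step 2: reduce F->id. Stack=[F] ptr=1 lookahead=- remaining=[- num / ( ( num ) + id * id ) $]
Step 3: reduce T->F. Stack=[T] ptr=1 lookahead=- remaining=[- num / ( ( num ) + id * id ) $]

Answer: reduce T->F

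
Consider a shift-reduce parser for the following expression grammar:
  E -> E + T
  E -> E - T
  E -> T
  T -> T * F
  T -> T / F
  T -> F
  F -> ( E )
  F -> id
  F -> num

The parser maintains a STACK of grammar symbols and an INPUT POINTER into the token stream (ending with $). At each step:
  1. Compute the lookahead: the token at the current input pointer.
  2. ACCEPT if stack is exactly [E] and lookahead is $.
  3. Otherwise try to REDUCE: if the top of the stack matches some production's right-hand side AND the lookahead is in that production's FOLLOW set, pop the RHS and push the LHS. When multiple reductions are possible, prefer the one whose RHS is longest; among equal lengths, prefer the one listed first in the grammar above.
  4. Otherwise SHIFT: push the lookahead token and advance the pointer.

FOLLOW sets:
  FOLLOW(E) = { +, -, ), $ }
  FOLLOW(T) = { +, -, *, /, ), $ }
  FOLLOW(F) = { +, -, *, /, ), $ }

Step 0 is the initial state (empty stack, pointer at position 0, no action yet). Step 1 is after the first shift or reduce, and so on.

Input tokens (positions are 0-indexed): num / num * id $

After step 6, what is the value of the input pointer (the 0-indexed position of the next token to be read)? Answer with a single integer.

Step 1: shift num. Stack=[num] ptr=1 lookahead=/ remaining=[/ num * id $]
Step 2: reduce F->num. Stack=[F] ptr=1 lookahead=/ remaining=[/ num * id $]
Step 3: reduce T->F. Stack=[T] ptr=1 lookahead=/ remaining=[/ num * id $]
Step 4: shift /. Stack=[T /] ptr=2 lookahead=num remaining=[num * id $]
Step 5: shift num. Stack=[T / num] ptr=3 lookahead=* remaining=[* id $]
Step 6: reduce F->num. Stack=[T / F] ptr=3 lookahead=* remaining=[* id $]

Answer: 3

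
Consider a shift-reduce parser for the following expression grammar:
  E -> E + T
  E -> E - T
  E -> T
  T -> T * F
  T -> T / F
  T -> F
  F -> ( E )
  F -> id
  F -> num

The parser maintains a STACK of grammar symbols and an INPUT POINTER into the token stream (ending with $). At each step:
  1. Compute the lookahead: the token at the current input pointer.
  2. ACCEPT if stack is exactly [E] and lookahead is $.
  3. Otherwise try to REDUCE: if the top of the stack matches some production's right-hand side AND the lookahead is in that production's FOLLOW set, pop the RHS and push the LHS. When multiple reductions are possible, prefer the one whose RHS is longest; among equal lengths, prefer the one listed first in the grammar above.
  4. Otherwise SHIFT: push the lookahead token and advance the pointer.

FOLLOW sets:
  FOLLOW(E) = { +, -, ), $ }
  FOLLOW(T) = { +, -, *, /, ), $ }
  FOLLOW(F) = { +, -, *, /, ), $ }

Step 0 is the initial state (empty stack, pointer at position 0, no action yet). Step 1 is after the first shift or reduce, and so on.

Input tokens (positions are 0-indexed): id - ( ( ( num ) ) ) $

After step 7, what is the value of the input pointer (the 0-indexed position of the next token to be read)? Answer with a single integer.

Answer: 4

Derivation:
Step 1: shift id. Stack=[id] ptr=1 lookahead=- remaining=[- ( ( ( num ) ) ) $]
Step 2: reduce F->id. Stack=[F] ptr=1 lookahead=- remaining=[- ( ( ( num ) ) ) $]
Step 3: reduce T->F. Stack=[T] ptr=1 lookahead=- remaining=[- ( ( ( num ) ) ) $]
Step 4: reduce E->T. Stack=[E] ptr=1 lookahead=- remaining=[- ( ( ( num ) ) ) $]
Step 5: shift -. Stack=[E -] ptr=2 lookahead=( remaining=[( ( ( num ) ) ) $]
Step 6: shift (. Stack=[E - (] ptr=3 lookahead=( remaining=[( ( num ) ) ) $]
Step 7: shift (. Stack=[E - ( (] ptr=4 lookahead=( remaining=[( num ) ) ) $]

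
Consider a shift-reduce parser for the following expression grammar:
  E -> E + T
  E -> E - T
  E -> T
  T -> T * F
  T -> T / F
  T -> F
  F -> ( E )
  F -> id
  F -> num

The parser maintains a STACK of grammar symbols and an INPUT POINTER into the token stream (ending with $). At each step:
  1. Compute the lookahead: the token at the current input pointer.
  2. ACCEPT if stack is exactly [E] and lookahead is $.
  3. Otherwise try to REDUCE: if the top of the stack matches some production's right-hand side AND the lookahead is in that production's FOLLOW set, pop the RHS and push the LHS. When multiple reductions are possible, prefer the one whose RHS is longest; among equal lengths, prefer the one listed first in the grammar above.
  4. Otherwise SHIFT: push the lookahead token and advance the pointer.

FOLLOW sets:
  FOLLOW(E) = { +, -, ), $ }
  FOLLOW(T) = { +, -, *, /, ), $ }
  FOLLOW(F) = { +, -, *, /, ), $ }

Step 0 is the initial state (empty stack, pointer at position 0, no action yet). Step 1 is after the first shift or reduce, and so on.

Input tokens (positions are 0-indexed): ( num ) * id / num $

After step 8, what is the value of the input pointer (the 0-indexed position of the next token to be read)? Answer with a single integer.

Step 1: shift (. Stack=[(] ptr=1 lookahead=num remaining=[num ) * id / num $]
Step 2: shift num. Stack=[( num] ptr=2 lookahead=) remaining=[) * id / num $]
Step 3: reduce F->num. Stack=[( F] ptr=2 lookahead=) remaining=[) * id / num $]
Step 4: reduce T->F. Stack=[( T] ptr=2 lookahead=) remaining=[) * id / num $]
Step 5: reduce E->T. Stack=[( E] ptr=2 lookahead=) remaining=[) * id / num $]
Step 6: shift ). Stack=[( E )] ptr=3 lookahead=* remaining=[* id / num $]
Step 7: reduce F->( E ). Stack=[F] ptr=3 lookahead=* remaining=[* id / num $]
Step 8: reduce T->F. Stack=[T] ptr=3 lookahead=* remaining=[* id / num $]

Answer: 3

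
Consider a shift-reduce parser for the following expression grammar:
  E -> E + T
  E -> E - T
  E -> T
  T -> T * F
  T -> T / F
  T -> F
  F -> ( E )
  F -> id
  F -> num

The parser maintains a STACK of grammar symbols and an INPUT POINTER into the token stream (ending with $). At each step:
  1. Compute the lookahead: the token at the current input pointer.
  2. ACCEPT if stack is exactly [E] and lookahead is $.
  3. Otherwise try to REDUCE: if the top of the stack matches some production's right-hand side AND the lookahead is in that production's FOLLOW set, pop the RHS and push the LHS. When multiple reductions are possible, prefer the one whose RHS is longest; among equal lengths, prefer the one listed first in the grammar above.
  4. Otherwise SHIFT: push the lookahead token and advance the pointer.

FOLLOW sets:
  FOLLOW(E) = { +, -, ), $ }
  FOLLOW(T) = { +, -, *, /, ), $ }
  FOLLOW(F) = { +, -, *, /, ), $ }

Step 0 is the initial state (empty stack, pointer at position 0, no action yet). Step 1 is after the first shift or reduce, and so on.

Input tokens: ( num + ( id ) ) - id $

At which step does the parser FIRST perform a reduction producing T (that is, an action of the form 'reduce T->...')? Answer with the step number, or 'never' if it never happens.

Step 1: shift (. Stack=[(] ptr=1 lookahead=num remaining=[num + ( id ) ) - id $]
Step 2: shift num. Stack=[( num] ptr=2 lookahead=+ remaining=[+ ( id ) ) - id $]
Step 3: reduce F->num. Stack=[( F] ptr=2 lookahead=+ remaining=[+ ( id ) ) - id $]
Step 4: reduce T->F. Stack=[( T] ptr=2 lookahead=+ remaining=[+ ( id ) ) - id $]

Answer: 4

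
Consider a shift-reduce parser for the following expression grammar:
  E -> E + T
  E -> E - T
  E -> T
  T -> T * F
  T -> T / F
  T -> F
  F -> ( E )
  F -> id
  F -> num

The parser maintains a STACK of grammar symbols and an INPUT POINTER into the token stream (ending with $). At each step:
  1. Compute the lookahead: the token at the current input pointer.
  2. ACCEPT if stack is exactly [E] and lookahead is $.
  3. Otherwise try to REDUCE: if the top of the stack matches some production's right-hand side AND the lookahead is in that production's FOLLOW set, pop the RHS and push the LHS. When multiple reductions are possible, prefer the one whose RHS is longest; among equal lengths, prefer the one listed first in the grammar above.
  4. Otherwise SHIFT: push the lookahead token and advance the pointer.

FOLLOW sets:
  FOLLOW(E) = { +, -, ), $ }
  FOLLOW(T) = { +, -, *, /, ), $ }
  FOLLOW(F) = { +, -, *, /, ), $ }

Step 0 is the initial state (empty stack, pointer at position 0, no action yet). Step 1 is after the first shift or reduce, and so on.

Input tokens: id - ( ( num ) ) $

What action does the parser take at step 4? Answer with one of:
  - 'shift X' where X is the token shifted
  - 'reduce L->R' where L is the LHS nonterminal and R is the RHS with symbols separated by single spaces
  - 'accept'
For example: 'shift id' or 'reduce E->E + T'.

Answer: reduce E->T

Derivation:
Step 1: shift id. Stack=[id] ptr=1 lookahead=- remaining=[- ( ( num ) ) $]
Step 2: reduce F->id. Stack=[F] ptr=1 lookahead=- remaining=[- ( ( num ) ) $]
Step 3: reduce T->F. Stack=[T] ptr=1 lookahead=- remaining=[- ( ( num ) ) $]
Step 4: reduce E->T. Stack=[E] ptr=1 lookahead=- remaining=[- ( ( num ) ) $]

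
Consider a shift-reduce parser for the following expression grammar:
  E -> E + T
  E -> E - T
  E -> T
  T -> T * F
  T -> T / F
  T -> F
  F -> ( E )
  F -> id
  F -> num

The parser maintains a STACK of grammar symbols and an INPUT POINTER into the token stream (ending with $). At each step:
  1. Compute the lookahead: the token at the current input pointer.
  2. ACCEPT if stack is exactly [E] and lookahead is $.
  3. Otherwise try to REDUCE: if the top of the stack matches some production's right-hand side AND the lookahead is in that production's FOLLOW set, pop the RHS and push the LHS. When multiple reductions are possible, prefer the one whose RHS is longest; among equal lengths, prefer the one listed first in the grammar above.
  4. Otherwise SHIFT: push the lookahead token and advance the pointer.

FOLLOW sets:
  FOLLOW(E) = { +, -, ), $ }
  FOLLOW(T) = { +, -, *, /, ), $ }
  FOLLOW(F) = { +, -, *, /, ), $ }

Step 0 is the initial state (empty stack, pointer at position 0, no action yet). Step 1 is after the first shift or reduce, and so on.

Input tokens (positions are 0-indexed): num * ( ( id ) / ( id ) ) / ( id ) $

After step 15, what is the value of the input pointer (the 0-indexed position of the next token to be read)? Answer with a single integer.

Answer: 8

Derivation:
Step 1: shift num. Stack=[num] ptr=1 lookahead=* remaining=[* ( ( id ) / ( id ) ) / ( id ) $]
Step 2: reduce F->num. Stack=[F] ptr=1 lookahead=* remaining=[* ( ( id ) / ( id ) ) / ( id ) $]
Step 3: reduce T->F. Stack=[T] ptr=1 lookahead=* remaining=[* ( ( id ) / ( id ) ) / ( id ) $]
Step 4: shift *. Stack=[T *] ptr=2 lookahead=( remaining=[( ( id ) / ( id ) ) / ( id ) $]
Step 5: shift (. Stack=[T * (] ptr=3 lookahead=( remaining=[( id ) / ( id ) ) / ( id ) $]
Step 6: shift (. Stack=[T * ( (] ptr=4 lookahead=id remaining=[id ) / ( id ) ) / ( id ) $]
Step 7: shift id. Stack=[T * ( ( id] ptr=5 lookahead=) remaining=[) / ( id ) ) / ( id ) $]
Step 8: reduce F->id. Stack=[T * ( ( F] ptr=5 lookahead=) remaining=[) / ( id ) ) / ( id ) $]
Step 9: reduce T->F. Stack=[T * ( ( T] ptr=5 lookahead=) remaining=[) / ( id ) ) / ( id ) $]
Step 10: reduce E->T. Stack=[T * ( ( E] ptr=5 lookahead=) remaining=[) / ( id ) ) / ( id ) $]
Step 11: shift ). Stack=[T * ( ( E )] ptr=6 lookahead=/ remaining=[/ ( id ) ) / ( id ) $]
Step 12: reduce F->( E ). Stack=[T * ( F] ptr=6 lookahead=/ remaining=[/ ( id ) ) / ( id ) $]
Step 13: reduce T->F. Stack=[T * ( T] ptr=6 lookahead=/ remaining=[/ ( id ) ) / ( id ) $]
Step 14: shift /. Stack=[T * ( T /] ptr=7 lookahead=( remaining=[( id ) ) / ( id ) $]
Step 15: shift (. Stack=[T * ( T / (] ptr=8 lookahead=id remaining=[id ) ) / ( id ) $]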